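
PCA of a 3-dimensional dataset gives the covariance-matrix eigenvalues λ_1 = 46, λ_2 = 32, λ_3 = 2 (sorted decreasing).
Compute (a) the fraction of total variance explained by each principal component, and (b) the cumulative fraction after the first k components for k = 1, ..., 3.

Step 1 — total variance = trace(Sigma) = Σ λ_i = 46 + 32 + 2 = 80.

Step 2 — fraction explained by component i = λ_i / Σ λ:
  PC1: 46/80 = 0.575
  PC2: 32/80 = 0.4
  PC3: 2/80 = 0.025

Step 3 — cumulative fraction after k components = (λ_1 + ... + λ_k) / Σ λ:
  k = 1: 46/80 = 0.575
  k = 2: (46 + 32)/80 = 78/80 = 0.975
  k = 3: (46 + 32 + 2)/80 = 80/80 = 1

Summary (fraction, with percent):

explained: PC1 0.575 (57.5%), PC2 0.4 (40%), PC3 0.025 (2.5%);  cumulative: 0.575, 0.975, 1


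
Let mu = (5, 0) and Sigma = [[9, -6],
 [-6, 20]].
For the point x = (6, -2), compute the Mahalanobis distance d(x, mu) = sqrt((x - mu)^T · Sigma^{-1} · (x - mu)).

Step 1 — centre the observation: (x - mu) = (1, -2).

Step 2 — invert Sigma. det(Sigma) = 9·20 - (-6)² = 144.
  Sigma^{-1} = (1/det) · [[d, -b], [-b, a]] = [[0.1389, 0.0417],
 [0.0417, 0.0625]].

Step 3 — form the quadratic (x - mu)^T · Sigma^{-1} · (x - mu):
  Sigma^{-1} · (x - mu) = (0.0556, -0.0833).
  (x - mu)^T · [Sigma^{-1} · (x - mu)] = (1)·(0.0556) + (-2)·(-0.0833) = 0.2222.

Step 4 — take square root: d = √(0.2222) ≈ 0.4714.

d(x, mu) = √(0.2222) ≈ 0.4714


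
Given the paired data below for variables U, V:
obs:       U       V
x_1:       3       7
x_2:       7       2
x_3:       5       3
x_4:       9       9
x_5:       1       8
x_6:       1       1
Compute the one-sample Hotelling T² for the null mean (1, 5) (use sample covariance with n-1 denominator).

Step 1 — sample mean vector:
  mean(U) = (3 + 7 + 5 + 9 + 1 + 1) / 6 = 26/6 = 4.3333
  mean(V) = (7 + 2 + 3 + 9 + 8 + 1) / 6 = 30/6 = 5
  x̄ = (4.3333, 5),  deviation x̄ - mu_0 = (4.3333, 5) - (1, 5) = (3.3333, 0).

Step 2 — sample covariance matrix, S[i,j] = (1/(n-1)) · Σ_k (x_{k,i} - mean_i) · (x_{k,j} - mean_j), divisor n-1 = 5:
  S[U,U] = ((-1.3333)·(-1.3333) + (2.6667)·(2.6667) + (0.6667)·(0.6667) + (4.6667)·(4.6667) + (-3.3333)·(-3.3333) + (-3.3333)·(-3.3333)) / 5 = 53.3333/5 = 10.6667
  S[U,V] = ((-1.3333)·(2) + (2.6667)·(-3) + (0.6667)·(-2) + (4.6667)·(4) + (-3.3333)·(3) + (-3.3333)·(-4)) / 5 = 10/5 = 2
  S[V,V] = ((2)·(2) + (-3)·(-3) + (-2)·(-2) + (4)·(4) + (3)·(3) + (-4)·(-4)) / 5 = 58/5 = 11.6
  S = [[10.6667, 2],
 [2, 11.6]].

Step 3 — invert S. det(S) = 10.6667·11.6 - (2)² = 119.7333.
  S^{-1} = (1/det) · [[d, -b], [-b, a]] = [[0.0969, -0.0167],
 [-0.0167, 0.0891]].

Step 4 — quadratic form (x̄ - mu_0)^T · S^{-1} · (x̄ - mu_0):
  S^{-1} · (x̄ - mu_0) = (0.3229, -0.0557),
  (x̄ - mu_0)^T · [...] = (3.3333)·(0.3229) + (0)·(-0.0557) = 1.0765.

Step 5 — scale by n: T² = 6 · 1.0765 = 6.4588.

T² ≈ 6.4588


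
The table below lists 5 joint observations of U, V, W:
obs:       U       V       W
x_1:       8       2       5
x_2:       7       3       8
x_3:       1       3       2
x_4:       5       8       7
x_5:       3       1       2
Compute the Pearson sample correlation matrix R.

Step 1 — column means:
  mean(U) = (8 + 7 + 1 + 5 + 3) / 5 = 24/5 = 4.8
  mean(V) = (2 + 3 + 3 + 8 + 1) / 5 = 17/5 = 3.4
  mean(W) = (5 + 8 + 2 + 7 + 2) / 5 = 24/5 = 4.8

Step 2 — sample variances and covariances s[i,j] = (1/(n-1)) · Σ_k (x_{k,i} - mean_i) · (x_{k,j} - mean_j), with n-1 = 4:
  s[U,U] = ((3.2)·(3.2) + (2.2)·(2.2) + (-3.8)·(-3.8) + (0.2)·(0.2) + (-1.8)·(-1.8)) / 4 = 32.8/4 = 8.2
  s[U,V] = ((3.2)·(-1.4) + (2.2)·(-0.4) + (-3.8)·(-0.4) + (0.2)·(4.6) + (-1.8)·(-2.4)) / 4 = 1.4/4 = 0.35
  s[U,W] = ((3.2)·(0.2) + (2.2)·(3.2) + (-3.8)·(-2.8) + (0.2)·(2.2) + (-1.8)·(-2.8)) / 4 = 23.8/4 = 5.95
  s[V,V] = ((-1.4)·(-1.4) + (-0.4)·(-0.4) + (-0.4)·(-0.4) + (4.6)·(4.6) + (-2.4)·(-2.4)) / 4 = 29.2/4 = 7.3
  s[V,W] = ((-1.4)·(0.2) + (-0.4)·(3.2) + (-0.4)·(-2.8) + (4.6)·(2.2) + (-2.4)·(-2.8)) / 4 = 16.4/4 = 4.1
  s[W,W] = ((0.2)·(0.2) + (3.2)·(3.2) + (-2.8)·(-2.8) + (2.2)·(2.2) + (-2.8)·(-2.8)) / 4 = 30.8/4 = 7.7
  Sample standard deviations s_i = √(s[i,i]):
  s(U) = √(8.2) = 2.8636
  s(V) = √(7.3) = 2.7019
  s(W) = √(7.7) = 2.7749

Step 3 — r_{ij} = s_{ij} / (s_i · s_j):
  r[U,U] = 1 (diagonal).
  r[U,V] = 0.35 / (2.8636 · 2.7019) = 0.35 / 7.7369 = 0.0452
  r[U,W] = 5.95 / (2.8636 · 2.7749) = 5.95 / 7.9461 = 0.7488
  r[V,V] = 1 (diagonal).
  r[V,W] = 4.1 / (2.7019 · 2.7749) = 4.1 / 7.4973 = 0.5469
  r[W,W] = 1 (diagonal).

R is symmetric with unit diagonal. Assembling:

R = [[1, 0.0452, 0.7488],
 [0.0452, 1, 0.5469],
 [0.7488, 0.5469, 1]]


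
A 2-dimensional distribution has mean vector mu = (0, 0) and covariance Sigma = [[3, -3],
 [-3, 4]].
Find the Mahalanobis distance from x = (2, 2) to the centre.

Step 1 — centre the observation: (x - mu) = (2, 2).

Step 2 — invert Sigma. det(Sigma) = 3·4 - (-3)² = 3.
  Sigma^{-1} = (1/det) · [[d, -b], [-b, a]] = [[1.3333, 1],
 [1, 1]].

Step 3 — form the quadratic (x - mu)^T · Sigma^{-1} · (x - mu):
  Sigma^{-1} · (x - mu) = (4.6667, 4).
  (x - mu)^T · [Sigma^{-1} · (x - mu)] = (2)·(4.6667) + (2)·(4) = 17.3333.

Step 4 — take square root: d = √(17.3333) ≈ 4.1633.

d(x, mu) = √(17.3333) ≈ 4.1633


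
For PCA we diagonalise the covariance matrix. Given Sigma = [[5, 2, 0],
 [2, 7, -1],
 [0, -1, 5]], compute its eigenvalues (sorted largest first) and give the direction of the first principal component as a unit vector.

Step 1 — characteristic polynomial p(λ) = det(λI - Sigma) = λ³ - tr·λ² + c_1·λ - det, where tr = trace, c_1 = sum of the principal 2×2 minors, det = det(Sigma):
  tr = 5 + 7 + 5 = 17,
  c_1 = (5·7 - (2)²) + (5·5 - (0)²) + (7·5 - (-1)²) = 31 + 25 + 34 = 90,
  det = 5·(7·5 - (-1)²) - (2)·((2)·5 - (-1)·(0)) + (0)·((2)·(-1) - 7·(0)) = 5·(34) - (2)·(10) + (0)·(-2) = 150.
  So p(λ) = λ³ - 17λ² + 90λ - 150.
Step 2 — look for an integer root (rational root theorem: any rational root is an integer divisor of 150). Testing λ = 5:
  p(5) = 125 - 425 + 450 - 150 = 0  ✓
  Dividing out (λ - 5): p(λ) = (λ - 5)(λ² - 12λ + 30).
Step 3 — remaining eigenvalues from the quadratic λ² - 12λ + 30 = 0:
  Δ = 12² - 4·30 = 144 - 120 = 24,  λ = (12 ± √24)/2 = (12 ± 4.899)/2 ≈ 8.4495 or 3.5505.
  Sorted: λ_1 = 8.4495,  λ_2 = 5,  λ_3 = 3.5505  (check: sum = 17 = tr ✓).

Step 4 — unit eigenvector for λ_1 ≈ 8.4495: v spans the null space of (Sigma - λ_1 I), whose rows are
  r_1 = (-3.4495, 2, 0),  r_2 = (2, -1.4495, -1),  r_3 = (0, -1, -3.4495).
  v is orthogonal to every row, so take v ∝ r_1 × r_2 = ((2)·(-1) - (0)·(-1.4495), (0)·(2) - (-3.4495)·(-1), (-3.4495)·(-1.4495) - (2)·(2)) ≈ (-2, -3.4495, 1).
  Rescale (multiply by -1 so the first nonzero entry is positive): u = (2, 3.4495, -1).
  ||u|| = √((2)² + (3.4495)² + (-1)²) = √(16.899) ≈ 4.1108,  v_1 = u/||u|| ≈ (0.4865, 0.8391, -0.2433) (||v_1|| = 1).

λ_1 = 8.4495,  λ_2 = 5,  λ_3 = 3.5505;  v_1 ≈ (0.4865, 0.8391, -0.2433)


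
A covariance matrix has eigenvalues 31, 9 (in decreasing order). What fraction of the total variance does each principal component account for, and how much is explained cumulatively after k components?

Step 1 — total variance = trace(Sigma) = Σ λ_i = 31 + 9 = 40.

Step 2 — fraction explained by component i = λ_i / Σ λ:
  PC1: 31/40 = 0.775
  PC2: 9/40 = 0.225

Step 3 — cumulative fraction after k components = (λ_1 + ... + λ_k) / Σ λ:
  k = 1: 31/40 = 0.775
  k = 2: (31 + 9)/40 = 40/40 = 1

Summary (fraction, with percent):

explained: PC1 0.775 (77.5%), PC2 0.225 (22.5%);  cumulative: 0.775, 1


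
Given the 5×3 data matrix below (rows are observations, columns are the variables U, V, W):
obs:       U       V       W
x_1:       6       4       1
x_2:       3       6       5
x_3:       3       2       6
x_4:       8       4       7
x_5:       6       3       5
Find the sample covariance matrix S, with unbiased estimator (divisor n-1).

Step 1 — column means:
  mean(U) = (6 + 3 + 3 + 8 + 6) / 5 = 26/5 = 5.2
  mean(V) = (4 + 6 + 2 + 4 + 3) / 5 = 19/5 = 3.8
  mean(W) = (1 + 5 + 6 + 7 + 5) / 5 = 24/5 = 4.8

Step 2 — sample covariance S[i,j] = (1/(n-1)) · Σ_k (x_{k,i} - mean_i) · (x_{k,j} - mean_j), with n-1 = 4.
  S[U,U] = ((0.8)·(0.8) + (-2.2)·(-2.2) + (-2.2)·(-2.2) + (2.8)·(2.8) + (0.8)·(0.8)) / 4 = 18.8/4 = 4.7
  S[U,V] = ((0.8)·(0.2) + (-2.2)·(2.2) + (-2.2)·(-1.8) + (2.8)·(0.2) + (0.8)·(-0.8)) / 4 = -0.8/4 = -0.2
  S[U,W] = ((0.8)·(-3.8) + (-2.2)·(0.2) + (-2.2)·(1.2) + (2.8)·(2.2) + (0.8)·(0.2)) / 4 = 0.2/4 = 0.05
  S[V,V] = ((0.2)·(0.2) + (2.2)·(2.2) + (-1.8)·(-1.8) + (0.2)·(0.2) + (-0.8)·(-0.8)) / 4 = 8.8/4 = 2.2
  S[V,W] = ((0.2)·(-3.8) + (2.2)·(0.2) + (-1.8)·(1.2) + (0.2)·(2.2) + (-0.8)·(0.2)) / 4 = -2.2/4 = -0.55
  S[W,W] = ((-3.8)·(-3.8) + (0.2)·(0.2) + (1.2)·(1.2) + (2.2)·(2.2) + (0.2)·(0.2)) / 4 = 20.8/4 = 5.2

S is symmetric (S[j,i] = S[i,j]). Assembling:

S = [[4.7, -0.2, 0.05],
 [-0.2, 2.2, -0.55],
 [0.05, -0.55, 5.2]]


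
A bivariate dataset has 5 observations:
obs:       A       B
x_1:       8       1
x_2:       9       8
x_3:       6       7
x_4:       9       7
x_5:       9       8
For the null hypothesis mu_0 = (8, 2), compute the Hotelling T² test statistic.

Step 1 — sample mean vector:
  mean(A) = (8 + 9 + 6 + 9 + 9) / 5 = 41/5 = 8.2
  mean(B) = (1 + 8 + 7 + 7 + 8) / 5 = 31/5 = 6.2
  x̄ = (8.2, 6.2),  deviation x̄ - mu_0 = (8.2, 6.2) - (8, 2) = (0.2, 4.2).

Step 2 — sample covariance matrix, S[i,j] = (1/(n-1)) · Σ_k (x_{k,i} - mean_i) · (x_{k,j} - mean_j), divisor n-1 = 4:
  S[A,A] = ((-0.2)·(-0.2) + (0.8)·(0.8) + (-2.2)·(-2.2) + (0.8)·(0.8) + (0.8)·(0.8)) / 4 = 6.8/4 = 1.7
  S[A,B] = ((-0.2)·(-5.2) + (0.8)·(1.8) + (-2.2)·(0.8) + (0.8)·(0.8) + (0.8)·(1.8)) / 4 = 2.8/4 = 0.7
  S[B,B] = ((-5.2)·(-5.2) + (1.8)·(1.8) + (0.8)·(0.8) + (0.8)·(0.8) + (1.8)·(1.8)) / 4 = 34.8/4 = 8.7
  S = [[1.7, 0.7],
 [0.7, 8.7]].

Step 3 — invert S. det(S) = 1.7·8.7 - (0.7)² = 14.3.
  S^{-1} = (1/det) · [[d, -b], [-b, a]] = [[0.6084, -0.049],
 [-0.049, 0.1189]].

Step 4 — quadratic form (x̄ - mu_0)^T · S^{-1} · (x̄ - mu_0):
  S^{-1} · (x̄ - mu_0) = (-0.0839, 0.4895),
  (x̄ - mu_0)^T · [...] = (0.2)·(-0.0839) + (4.2)·(0.4895) = 2.0392.

Step 5 — scale by n: T² = 5 · 2.0392 = 10.1958.

T² ≈ 10.1958


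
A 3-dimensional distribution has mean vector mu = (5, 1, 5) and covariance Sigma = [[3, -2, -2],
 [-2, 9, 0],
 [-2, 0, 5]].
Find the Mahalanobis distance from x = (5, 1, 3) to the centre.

Step 1 — centre the observation: (x - mu) = (0, 0, -2).

Step 2 — invert Sigma (cofactor / det for 3×3, or solve directly):
  Sigma^{-1} = [[0.5696, 0.1266, 0.2278],
 [0.1266, 0.1392, 0.0506],
 [0.2278, 0.0506, 0.2911]].

Step 3 — form the quadratic (x - mu)^T · Sigma^{-1} · (x - mu):
  Sigma^{-1} · (x - mu) = (-0.4557, -0.1013, -0.5823).
  (x - mu)^T · [Sigma^{-1} · (x - mu)] = (0)·(-0.4557) + (0)·(-0.1013) + (-2)·(-0.5823) = 1.1646.

Step 4 — take square root: d = √(1.1646) ≈ 1.0791.

d(x, mu) = √(1.1646) ≈ 1.0791


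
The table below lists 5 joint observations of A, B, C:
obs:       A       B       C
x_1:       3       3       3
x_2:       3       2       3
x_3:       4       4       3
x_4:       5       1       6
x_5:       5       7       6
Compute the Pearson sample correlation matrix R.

Step 1 — column means:
  mean(A) = (3 + 3 + 4 + 5 + 5) / 5 = 20/5 = 4
  mean(B) = (3 + 2 + 4 + 1 + 7) / 5 = 17/5 = 3.4
  mean(C) = (3 + 3 + 3 + 6 + 6) / 5 = 21/5 = 4.2

Step 2 — sample variances and covariances s[i,j] = (1/(n-1)) · Σ_k (x_{k,i} - mean_i) · (x_{k,j} - mean_j), with n-1 = 4:
  s[A,A] = ((-1)·(-1) + (-1)·(-1) + (0)·(0) + (1)·(1) + (1)·(1)) / 4 = 4/4 = 1
  s[A,B] = ((-1)·(-0.4) + (-1)·(-1.4) + (0)·(0.6) + (1)·(-2.4) + (1)·(3.6)) / 4 = 3/4 = 0.75
  s[A,C] = ((-1)·(-1.2) + (-1)·(-1.2) + (0)·(-1.2) + (1)·(1.8) + (1)·(1.8)) / 4 = 6/4 = 1.5
  s[B,B] = ((-0.4)·(-0.4) + (-1.4)·(-1.4) + (0.6)·(0.6) + (-2.4)·(-2.4) + (3.6)·(3.6)) / 4 = 21.2/4 = 5.3
  s[B,C] = ((-0.4)·(-1.2) + (-1.4)·(-1.2) + (0.6)·(-1.2) + (-2.4)·(1.8) + (3.6)·(1.8)) / 4 = 3.6/4 = 0.9
  s[C,C] = ((-1.2)·(-1.2) + (-1.2)·(-1.2) + (-1.2)·(-1.2) + (1.8)·(1.8) + (1.8)·(1.8)) / 4 = 10.8/4 = 2.7
  Sample standard deviations s_i = √(s[i,i]):
  s(A) = √(1) = 1
  s(B) = √(5.3) = 2.3022
  s(C) = √(2.7) = 1.6432

Step 3 — r_{ij} = s_{ij} / (s_i · s_j):
  r[A,A] = 1 (diagonal).
  r[A,B] = 0.75 / (1 · 2.3022) = 0.75 / 2.3022 = 0.3258
  r[A,C] = 1.5 / (1 · 1.6432) = 1.5 / 1.6432 = 0.9129
  r[B,B] = 1 (diagonal).
  r[B,C] = 0.9 / (2.3022 · 1.6432) = 0.9 / 3.7829 = 0.2379
  r[C,C] = 1 (diagonal).

R is symmetric with unit diagonal. Assembling:

R = [[1, 0.3258, 0.9129],
 [0.3258, 1, 0.2379],
 [0.9129, 0.2379, 1]]


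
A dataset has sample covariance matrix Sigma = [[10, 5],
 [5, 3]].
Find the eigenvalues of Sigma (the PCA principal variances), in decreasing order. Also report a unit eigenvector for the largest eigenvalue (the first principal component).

Step 1 — characteristic polynomial of 2×2 Sigma:
  det(Sigma - λI) = λ² - trace · λ + det = 0.
  trace = 10 + 3 = 13, det = 10·3 - (5)² = 5.
Step 2 — discriminant:
  Δ = trace² - 4·det = 169 - 20 = 149.
Step 3 — eigenvalues:
  λ = (trace ± √Δ)/2 = (13 ± 12.2066)/2,
  λ_1 = 12.6033,  λ_2 = 0.3967.

Step 4 — unit eigenvector for λ_1: solve (Sigma - λ_1 I)v = 0. First row:
  (10 - 12.6033)·v_x + (5)·v_y = 0, i.e. (-2.6033)·v_x + (5)·v_y = 0,
  so v ∝ (b, λ_1 - a) = (5, 2.6033) = u.
  ||u|| = √((5)² + (2.6033)²) = √(31.7771) ≈ 5.6371,
  v_1 = u/||u|| ≈ (0.887, 0.4618) (||v_1|| = 1).

λ_1 = 12.6033,  λ_2 = 0.3967;  v_1 ≈ (0.887, 0.4618)


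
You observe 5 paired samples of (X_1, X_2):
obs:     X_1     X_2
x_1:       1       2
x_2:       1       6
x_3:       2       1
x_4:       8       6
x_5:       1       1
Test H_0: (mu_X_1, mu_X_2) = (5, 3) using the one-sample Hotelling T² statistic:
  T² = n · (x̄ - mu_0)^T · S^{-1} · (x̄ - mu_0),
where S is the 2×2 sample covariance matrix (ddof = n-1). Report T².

Step 1 — sample mean vector:
  mean(X_1) = (1 + 1 + 2 + 8 + 1) / 5 = 13/5 = 2.6
  mean(X_2) = (2 + 6 + 1 + 6 + 1) / 5 = 16/5 = 3.2
  x̄ = (2.6, 3.2),  deviation x̄ - mu_0 = (2.6, 3.2) - (5, 3) = (-2.4, 0.2).

Step 2 — sample covariance matrix, S[i,j] = (1/(n-1)) · Σ_k (x_{k,i} - mean_i) · (x_{k,j} - mean_j), divisor n-1 = 4:
  S[X_1,X_1] = ((-1.6)·(-1.6) + (-1.6)·(-1.6) + (-0.6)·(-0.6) + (5.4)·(5.4) + (-1.6)·(-1.6)) / 4 = 37.2/4 = 9.3
  S[X_1,X_2] = ((-1.6)·(-1.2) + (-1.6)·(2.8) + (-0.6)·(-2.2) + (5.4)·(2.8) + (-1.6)·(-2.2)) / 4 = 17.4/4 = 4.35
  S[X_2,X_2] = ((-1.2)·(-1.2) + (2.8)·(2.8) + (-2.2)·(-2.2) + (2.8)·(2.8) + (-2.2)·(-2.2)) / 4 = 26.8/4 = 6.7
  S = [[9.3, 4.35],
 [4.35, 6.7]].

Step 3 — invert S. det(S) = 9.3·6.7 - (4.35)² = 43.3875.
  S^{-1} = (1/det) · [[d, -b], [-b, a]] = [[0.1544, -0.1003],
 [-0.1003, 0.2143]].

Step 4 — quadratic form (x̄ - mu_0)^T · S^{-1} · (x̄ - mu_0):
  S^{-1} · (x̄ - mu_0) = (-0.3907, 0.2835),
  (x̄ - mu_0)^T · [...] = (-2.4)·(-0.3907) + (0.2)·(0.2835) = 0.9943.

Step 5 — scale by n: T² = 5 · 0.9943 = 4.9715.

T² ≈ 4.9715


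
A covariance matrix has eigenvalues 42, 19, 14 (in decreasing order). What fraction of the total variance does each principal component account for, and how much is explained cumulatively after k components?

Step 1 — total variance = trace(Sigma) = Σ λ_i = 42 + 19 + 14 = 75.

Step 2 — fraction explained by component i = λ_i / Σ λ:
  PC1: 42/75 = 0.56
  PC2: 19/75 = 0.2533
  PC3: 14/75 = 0.1867

Step 3 — cumulative fraction after k components = (λ_1 + ... + λ_k) / Σ λ:
  k = 1: 42/75 = 0.56
  k = 2: (42 + 19)/75 = 61/75 = 0.8133
  k = 3: (42 + 19 + 14)/75 = 75/75 = 1

Summary (fraction, with percent):

explained: PC1 0.56 (56%), PC2 0.2533 (25.33%), PC3 0.1867 (18.67%);  cumulative: 0.56, 0.8133, 1


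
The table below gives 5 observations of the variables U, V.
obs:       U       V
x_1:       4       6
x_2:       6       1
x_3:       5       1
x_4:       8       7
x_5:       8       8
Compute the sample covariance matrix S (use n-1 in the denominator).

Step 1 — column means:
  mean(U) = (4 + 6 + 5 + 8 + 8) / 5 = 31/5 = 6.2
  mean(V) = (6 + 1 + 1 + 7 + 8) / 5 = 23/5 = 4.6

Step 2 — sample covariance S[i,j] = (1/(n-1)) · Σ_k (x_{k,i} - mean_i) · (x_{k,j} - mean_j), with n-1 = 4.
  S[U,U] = ((-2.2)·(-2.2) + (-0.2)·(-0.2) + (-1.2)·(-1.2) + (1.8)·(1.8) + (1.8)·(1.8)) / 4 = 12.8/4 = 3.2
  S[U,V] = ((-2.2)·(1.4) + (-0.2)·(-3.6) + (-1.2)·(-3.6) + (1.8)·(2.4) + (1.8)·(3.4)) / 4 = 12.4/4 = 3.1
  S[V,V] = ((1.4)·(1.4) + (-3.6)·(-3.6) + (-3.6)·(-3.6) + (2.4)·(2.4) + (3.4)·(3.4)) / 4 = 45.2/4 = 11.3

S is symmetric (S[j,i] = S[i,j]). Assembling:

S = [[3.2, 3.1],
 [3.1, 11.3]]


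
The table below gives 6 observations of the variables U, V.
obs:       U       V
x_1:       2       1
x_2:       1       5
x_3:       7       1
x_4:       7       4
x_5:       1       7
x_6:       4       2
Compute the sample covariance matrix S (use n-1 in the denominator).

Step 1 — column means:
  mean(U) = (2 + 1 + 7 + 7 + 1 + 4) / 6 = 22/6 = 3.6667
  mean(V) = (1 + 5 + 1 + 4 + 7 + 2) / 6 = 20/6 = 3.3333

Step 2 — sample covariance S[i,j] = (1/(n-1)) · Σ_k (x_{k,i} - mean_i) · (x_{k,j} - mean_j), with n-1 = 5.
  S[U,U] = ((-1.6667)·(-1.6667) + (-2.6667)·(-2.6667) + (3.3333)·(3.3333) + (3.3333)·(3.3333) + (-2.6667)·(-2.6667) + (0.3333)·(0.3333)) / 5 = 39.3333/5 = 7.8667
  S[U,V] = ((-1.6667)·(-2.3333) + (-2.6667)·(1.6667) + (3.3333)·(-2.3333) + (3.3333)·(0.6667) + (-2.6667)·(3.6667) + (0.3333)·(-1.3333)) / 5 = -16.3333/5 = -3.2667
  S[V,V] = ((-2.3333)·(-2.3333) + (1.6667)·(1.6667) + (-2.3333)·(-2.3333) + (0.6667)·(0.6667) + (3.6667)·(3.6667) + (-1.3333)·(-1.3333)) / 5 = 29.3333/5 = 5.8667

S is symmetric (S[j,i] = S[i,j]). Assembling:

S = [[7.8667, -3.2667],
 [-3.2667, 5.8667]]


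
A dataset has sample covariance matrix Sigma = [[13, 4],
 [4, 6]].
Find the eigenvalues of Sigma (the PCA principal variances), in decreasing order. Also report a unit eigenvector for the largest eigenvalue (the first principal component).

Step 1 — characteristic polynomial of 2×2 Sigma:
  det(Sigma - λI) = λ² - trace · λ + det = 0.
  trace = 13 + 6 = 19, det = 13·6 - (4)² = 62.
Step 2 — discriminant:
  Δ = trace² - 4·det = 361 - 248 = 113.
Step 3 — eigenvalues:
  λ = (trace ± √Δ)/2 = (19 ± 10.6301)/2,
  λ_1 = 14.8151,  λ_2 = 4.1849.

Step 4 — unit eigenvector for λ_1: solve (Sigma - λ_1 I)v = 0. First row:
  (13 - 14.8151)·v_x + (4)·v_y = 0, i.e. (-1.8151)·v_x + (4)·v_y = 0,
  so v ∝ (b, λ_1 - a) = (4, 1.8151) = u.
  ||u|| = √((4)² + (1.8151)²) = √(19.2945) ≈ 4.3925,
  v_1 = u/||u|| ≈ (0.9106, 0.4132) (||v_1|| = 1).

λ_1 = 14.8151,  λ_2 = 4.1849;  v_1 ≈ (0.9106, 0.4132)


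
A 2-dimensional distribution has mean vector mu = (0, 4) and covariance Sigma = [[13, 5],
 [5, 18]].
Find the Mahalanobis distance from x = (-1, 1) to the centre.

Step 1 — centre the observation: (x - mu) = (-1, -3).

Step 2 — invert Sigma. det(Sigma) = 13·18 - (5)² = 209.
  Sigma^{-1} = (1/det) · [[d, -b], [-b, a]] = [[0.0861, -0.0239],
 [-0.0239, 0.0622]].

Step 3 — form the quadratic (x - mu)^T · Sigma^{-1} · (x - mu):
  Sigma^{-1} · (x - mu) = (-0.0144, -0.1627).
  (x - mu)^T · [Sigma^{-1} · (x - mu)] = (-1)·(-0.0144) + (-3)·(-0.1627) = 0.5024.

Step 4 — take square root: d = √(0.5024) ≈ 0.7088.

d(x, mu) = √(0.5024) ≈ 0.7088


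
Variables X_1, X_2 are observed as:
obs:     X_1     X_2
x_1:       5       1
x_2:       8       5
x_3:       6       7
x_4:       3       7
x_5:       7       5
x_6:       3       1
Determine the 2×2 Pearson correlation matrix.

Step 1 — column means:
  mean(X_1) = (5 + 8 + 6 + 3 + 7 + 3) / 6 = 32/6 = 5.3333
  mean(X_2) = (1 + 5 + 7 + 7 + 5 + 1) / 6 = 26/6 = 4.3333

Step 2 — sample variances and covariances s[i,j] = (1/(n-1)) · Σ_k (x_{k,i} - mean_i) · (x_{k,j} - mean_j), with n-1 = 5:
  s[X_1,X_1] = ((-0.3333)·(-0.3333) + (2.6667)·(2.6667) + (0.6667)·(0.6667) + (-2.3333)·(-2.3333) + (1.6667)·(1.6667) + (-2.3333)·(-2.3333)) / 5 = 21.3333/5 = 4.2667
  s[X_1,X_2] = ((-0.3333)·(-3.3333) + (2.6667)·(0.6667) + (0.6667)·(2.6667) + (-2.3333)·(2.6667) + (1.6667)·(0.6667) + (-2.3333)·(-3.3333)) / 5 = 7.3333/5 = 1.4667
  s[X_2,X_2] = ((-3.3333)·(-3.3333) + (0.6667)·(0.6667) + (2.6667)·(2.6667) + (2.6667)·(2.6667) + (0.6667)·(0.6667) + (-3.3333)·(-3.3333)) / 5 = 37.3333/5 = 7.4667
  Sample standard deviations s_i = √(s[i,i]):
  s(X_1) = √(4.2667) = 2.0656
  s(X_2) = √(7.4667) = 2.7325

Step 3 — r_{ij} = s_{ij} / (s_i · s_j):
  r[X_1,X_1] = 1 (diagonal).
  r[X_1,X_2] = 1.4667 / (2.0656 · 2.7325) = 1.4667 / 5.6443 = 0.2599
  r[X_2,X_2] = 1 (diagonal).

R is symmetric with unit diagonal. Assembling:

R = [[1, 0.2599],
 [0.2599, 1]]


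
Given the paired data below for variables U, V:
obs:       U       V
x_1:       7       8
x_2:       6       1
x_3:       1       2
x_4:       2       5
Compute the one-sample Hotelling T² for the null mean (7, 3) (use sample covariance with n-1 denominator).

Step 1 — sample mean vector:
  mean(U) = (7 + 6 + 1 + 2) / 4 = 16/4 = 4
  mean(V) = (8 + 1 + 2 + 5) / 4 = 16/4 = 4
  x̄ = (4, 4),  deviation x̄ - mu_0 = (4, 4) - (7, 3) = (-3, 1).

Step 2 — sample covariance matrix, S[i,j] = (1/(n-1)) · Σ_k (x_{k,i} - mean_i) · (x_{k,j} - mean_j), divisor n-1 = 3:
  S[U,U] = ((3)·(3) + (2)·(2) + (-3)·(-3) + (-2)·(-2)) / 3 = 26/3 = 8.6667
  S[U,V] = ((3)·(4) + (2)·(-3) + (-3)·(-2) + (-2)·(1)) / 3 = 10/3 = 3.3333
  S[V,V] = ((4)·(4) + (-3)·(-3) + (-2)·(-2) + (1)·(1)) / 3 = 30/3 = 10
  S = [[8.6667, 3.3333],
 [3.3333, 10]].

Step 3 — invert S. det(S) = 8.6667·10 - (3.3333)² = 75.5556.
  S^{-1} = (1/det) · [[d, -b], [-b, a]] = [[0.1324, -0.0441],
 [-0.0441, 0.1147]].

Step 4 — quadratic form (x̄ - mu_0)^T · S^{-1} · (x̄ - mu_0):
  S^{-1} · (x̄ - mu_0) = (-0.4412, 0.2471),
  (x̄ - mu_0)^T · [...] = (-3)·(-0.4412) + (1)·(0.2471) = 1.5706.

Step 5 — scale by n: T² = 4 · 1.5706 = 6.2824.

T² ≈ 6.2824


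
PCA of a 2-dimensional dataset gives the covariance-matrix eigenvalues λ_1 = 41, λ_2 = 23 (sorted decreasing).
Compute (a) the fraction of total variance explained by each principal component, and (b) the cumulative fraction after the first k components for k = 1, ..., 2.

Step 1 — total variance = trace(Sigma) = Σ λ_i = 41 + 23 = 64.

Step 2 — fraction explained by component i = λ_i / Σ λ:
  PC1: 41/64 = 0.6406
  PC2: 23/64 = 0.3594

Step 3 — cumulative fraction after k components = (λ_1 + ... + λ_k) / Σ λ:
  k = 1: 41/64 = 0.6406
  k = 2: (41 + 23)/64 = 64/64 = 1

Summary (fraction, with percent):

explained: PC1 0.6406 (64.06%), PC2 0.3594 (35.94%);  cumulative: 0.6406, 1


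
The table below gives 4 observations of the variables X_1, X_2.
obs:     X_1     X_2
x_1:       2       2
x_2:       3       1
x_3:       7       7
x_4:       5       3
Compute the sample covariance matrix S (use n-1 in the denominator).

Step 1 — column means:
  mean(X_1) = (2 + 3 + 7 + 5) / 4 = 17/4 = 4.25
  mean(X_2) = (2 + 1 + 7 + 3) / 4 = 13/4 = 3.25

Step 2 — sample covariance S[i,j] = (1/(n-1)) · Σ_k (x_{k,i} - mean_i) · (x_{k,j} - mean_j), with n-1 = 3.
  S[X_1,X_1] = ((-2.25)·(-2.25) + (-1.25)·(-1.25) + (2.75)·(2.75) + (0.75)·(0.75)) / 3 = 14.75/3 = 4.9167
  S[X_1,X_2] = ((-2.25)·(-1.25) + (-1.25)·(-2.25) + (2.75)·(3.75) + (0.75)·(-0.25)) / 3 = 15.75/3 = 5.25
  S[X_2,X_2] = ((-1.25)·(-1.25) + (-2.25)·(-2.25) + (3.75)·(3.75) + (-0.25)·(-0.25)) / 3 = 20.75/3 = 6.9167

S is symmetric (S[j,i] = S[i,j]). Assembling:

S = [[4.9167, 5.25],
 [5.25, 6.9167]]


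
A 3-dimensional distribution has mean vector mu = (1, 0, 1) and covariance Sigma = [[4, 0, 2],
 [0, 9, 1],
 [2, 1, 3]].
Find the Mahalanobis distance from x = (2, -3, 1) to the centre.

Step 1 — centre the observation: (x - mu) = (1, -3, 0).

Step 2 — invert Sigma (cofactor / det for 3×3, or solve directly):
  Sigma^{-1} = [[0.3824, 0.0294, -0.2647],
 [0.0294, 0.1176, -0.0588],
 [-0.2647, -0.0588, 0.5294]].

Step 3 — form the quadratic (x - mu)^T · Sigma^{-1} · (x - mu):
  Sigma^{-1} · (x - mu) = (0.2941, -0.3235, -0.0882).
  (x - mu)^T · [Sigma^{-1} · (x - mu)] = (1)·(0.2941) + (-3)·(-0.3235) + (0)·(-0.0882) = 1.2647.

Step 4 — take square root: d = √(1.2647) ≈ 1.1246.

d(x, mu) = √(1.2647) ≈ 1.1246


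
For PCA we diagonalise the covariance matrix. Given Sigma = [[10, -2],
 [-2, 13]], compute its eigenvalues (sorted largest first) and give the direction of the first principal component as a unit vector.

Step 1 — characteristic polynomial of 2×2 Sigma:
  det(Sigma - λI) = λ² - trace · λ + det = 0.
  trace = 10 + 13 = 23, det = 10·13 - (-2)² = 126.
Step 2 — discriminant:
  Δ = trace² - 4·det = 529 - 504 = 25.
Step 3 — eigenvalues:
  λ = (trace ± √Δ)/2 = (23 ± 5)/2,
  λ_1 = 14,  λ_2 = 9.

Step 4 — unit eigenvector for λ_1: solve (Sigma - λ_1 I)v = 0. First row:
  (10 - 14)·v_x + (-2)·v_y = 0, i.e. (-4)·v_x + (-2)·v_y = 0,
  so v ∝ (b, λ_1 - a) = (-2, 4); multiply by -1 so the first entry is positive: u = (2, -4).
  ||u|| = √((2)² + (-4)²) = √(20) ≈ 4.4721,
  v_1 = u/||u|| ≈ (0.4472, -0.8944) (||v_1|| = 1).

λ_1 = 14,  λ_2 = 9;  v_1 ≈ (0.4472, -0.8944)


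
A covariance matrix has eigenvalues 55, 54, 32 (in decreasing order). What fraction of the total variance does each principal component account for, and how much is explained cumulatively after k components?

Step 1 — total variance = trace(Sigma) = Σ λ_i = 55 + 54 + 32 = 141.

Step 2 — fraction explained by component i = λ_i / Σ λ:
  PC1: 55/141 = 0.3901
  PC2: 54/141 = 0.383
  PC3: 32/141 = 0.227

Step 3 — cumulative fraction after k components = (λ_1 + ... + λ_k) / Σ λ:
  k = 1: 55/141 = 0.3901
  k = 2: (55 + 54)/141 = 109/141 = 0.773
  k = 3: (55 + 54 + 32)/141 = 141/141 = 1

Summary (fraction, with percent):

explained: PC1 0.3901 (39.01%), PC2 0.383 (38.3%), PC3 0.227 (22.7%);  cumulative: 0.3901, 0.773, 1


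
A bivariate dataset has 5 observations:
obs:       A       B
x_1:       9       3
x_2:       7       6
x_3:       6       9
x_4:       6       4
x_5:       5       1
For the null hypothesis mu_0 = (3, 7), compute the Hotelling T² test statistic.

Step 1 — sample mean vector:
  mean(A) = (9 + 7 + 6 + 6 + 5) / 5 = 33/5 = 6.6
  mean(B) = (3 + 6 + 9 + 4 + 1) / 5 = 23/5 = 4.6
  x̄ = (6.6, 4.6),  deviation x̄ - mu_0 = (6.6, 4.6) - (3, 7) = (3.6, -2.4).

Step 2 — sample covariance matrix, S[i,j] = (1/(n-1)) · Σ_k (x_{k,i} - mean_i) · (x_{k,j} - mean_j), divisor n-1 = 4:
  S[A,A] = ((2.4)·(2.4) + (0.4)·(0.4) + (-0.6)·(-0.6) + (-0.6)·(-0.6) + (-1.6)·(-1.6)) / 4 = 9.2/4 = 2.3
  S[A,B] = ((2.4)·(-1.6) + (0.4)·(1.4) + (-0.6)·(4.4) + (-0.6)·(-0.6) + (-1.6)·(-3.6)) / 4 = 0.2/4 = 0.05
  S[B,B] = ((-1.6)·(-1.6) + (1.4)·(1.4) + (4.4)·(4.4) + (-0.6)·(-0.6) + (-3.6)·(-3.6)) / 4 = 37.2/4 = 9.3
  S = [[2.3, 0.05],
 [0.05, 9.3]].

Step 3 — invert S. det(S) = 2.3·9.3 - (0.05)² = 21.3875.
  S^{-1} = (1/det) · [[d, -b], [-b, a]] = [[0.4348, -0.0023],
 [-0.0023, 0.1075]].

Step 4 — quadratic form (x̄ - mu_0)^T · S^{-1} · (x̄ - mu_0):
  S^{-1} · (x̄ - mu_0) = (1.571, -0.2665),
  (x̄ - mu_0)^T · [...] = (3.6)·(1.571) + (-2.4)·(-0.2665) = 6.2953.

Step 5 — scale by n: T² = 5 · 6.2953 = 31.4763.

T² ≈ 31.4763


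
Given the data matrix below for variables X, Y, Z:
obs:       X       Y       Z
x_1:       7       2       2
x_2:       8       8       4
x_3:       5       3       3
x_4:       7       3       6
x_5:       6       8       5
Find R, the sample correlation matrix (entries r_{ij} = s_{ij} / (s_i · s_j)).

Step 1 — column means:
  mean(X) = (7 + 8 + 5 + 7 + 6) / 5 = 33/5 = 6.6
  mean(Y) = (2 + 8 + 3 + 3 + 8) / 5 = 24/5 = 4.8
  mean(Z) = (2 + 4 + 3 + 6 + 5) / 5 = 20/5 = 4

Step 2 — sample variances and covariances s[i,j] = (1/(n-1)) · Σ_k (x_{k,i} - mean_i) · (x_{k,j} - mean_j), with n-1 = 4:
  s[X,X] = ((0.4)·(0.4) + (1.4)·(1.4) + (-1.6)·(-1.6) + (0.4)·(0.4) + (-0.6)·(-0.6)) / 4 = 5.2/4 = 1.3
  s[X,Y] = ((0.4)·(-2.8) + (1.4)·(3.2) + (-1.6)·(-1.8) + (0.4)·(-1.8) + (-0.6)·(3.2)) / 4 = 3.6/4 = 0.9
  s[X,Z] = ((0.4)·(-2) + (1.4)·(0) + (-1.6)·(-1) + (0.4)·(2) + (-0.6)·(1)) / 4 = 1/4 = 0.25
  s[Y,Y] = ((-2.8)·(-2.8) + (3.2)·(3.2) + (-1.8)·(-1.8) + (-1.8)·(-1.8) + (3.2)·(3.2)) / 4 = 34.8/4 = 8.7
  s[Y,Z] = ((-2.8)·(-2) + (3.2)·(0) + (-1.8)·(-1) + (-1.8)·(2) + (3.2)·(1)) / 4 = 7/4 = 1.75
  s[Z,Z] = ((-2)·(-2) + (0)·(0) + (-1)·(-1) + (2)·(2) + (1)·(1)) / 4 = 10/4 = 2.5
  Sample standard deviations s_i = √(s[i,i]):
  s(X) = √(1.3) = 1.1402
  s(Y) = √(8.7) = 2.9496
  s(Z) = √(2.5) = 1.5811

Step 3 — r_{ij} = s_{ij} / (s_i · s_j):
  r[X,X] = 1 (diagonal).
  r[X,Y] = 0.9 / (1.1402 · 2.9496) = 0.9 / 3.363 = 0.2676
  r[X,Z] = 0.25 / (1.1402 · 1.5811) = 0.25 / 1.8028 = 0.1387
  r[Y,Y] = 1 (diagonal).
  r[Y,Z] = 1.75 / (2.9496 · 1.5811) = 1.75 / 4.6637 = 0.3752
  r[Z,Z] = 1 (diagonal).

R is symmetric with unit diagonal. Assembling:

R = [[1, 0.2676, 0.1387],
 [0.2676, 1, 0.3752],
 [0.1387, 0.3752, 1]]


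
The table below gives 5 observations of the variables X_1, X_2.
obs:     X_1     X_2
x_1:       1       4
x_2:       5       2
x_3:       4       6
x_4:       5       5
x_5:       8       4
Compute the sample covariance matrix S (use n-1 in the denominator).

Step 1 — column means:
  mean(X_1) = (1 + 5 + 4 + 5 + 8) / 5 = 23/5 = 4.6
  mean(X_2) = (4 + 2 + 6 + 5 + 4) / 5 = 21/5 = 4.2

Step 2 — sample covariance S[i,j] = (1/(n-1)) · Σ_k (x_{k,i} - mean_i) · (x_{k,j} - mean_j), with n-1 = 4.
  S[X_1,X_1] = ((-3.6)·(-3.6) + (0.4)·(0.4) + (-0.6)·(-0.6) + (0.4)·(0.4) + (3.4)·(3.4)) / 4 = 25.2/4 = 6.3
  S[X_1,X_2] = ((-3.6)·(-0.2) + (0.4)·(-2.2) + (-0.6)·(1.8) + (0.4)·(0.8) + (3.4)·(-0.2)) / 4 = -1.6/4 = -0.4
  S[X_2,X_2] = ((-0.2)·(-0.2) + (-2.2)·(-2.2) + (1.8)·(1.8) + (0.8)·(0.8) + (-0.2)·(-0.2)) / 4 = 8.8/4 = 2.2

S is symmetric (S[j,i] = S[i,j]). Assembling:

S = [[6.3, -0.4],
 [-0.4, 2.2]]


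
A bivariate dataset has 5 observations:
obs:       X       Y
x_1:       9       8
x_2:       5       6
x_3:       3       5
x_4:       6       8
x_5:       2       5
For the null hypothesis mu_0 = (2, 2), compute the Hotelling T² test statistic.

Step 1 — sample mean vector:
  mean(X) = (9 + 5 + 3 + 6 + 2) / 5 = 25/5 = 5
  mean(Y) = (8 + 6 + 5 + 8 + 5) / 5 = 32/5 = 6.4
  x̄ = (5, 6.4),  deviation x̄ - mu_0 = (5, 6.4) - (2, 2) = (3, 4.4).

Step 2 — sample covariance matrix, S[i,j] = (1/(n-1)) · Σ_k (x_{k,i} - mean_i) · (x_{k,j} - mean_j), divisor n-1 = 4:
  S[X,X] = ((4)·(4) + (0)·(0) + (-2)·(-2) + (1)·(1) + (-3)·(-3)) / 4 = 30/4 = 7.5
  S[X,Y] = ((4)·(1.6) + (0)·(-0.4) + (-2)·(-1.4) + (1)·(1.6) + (-3)·(-1.4)) / 4 = 15/4 = 3.75
  S[Y,Y] = ((1.6)·(1.6) + (-0.4)·(-0.4) + (-1.4)·(-1.4) + (1.6)·(1.6) + (-1.4)·(-1.4)) / 4 = 9.2/4 = 2.3
  S = [[7.5, 3.75],
 [3.75, 2.3]].

Step 3 — invert S. det(S) = 7.5·2.3 - (3.75)² = 3.1875.
  S^{-1} = (1/det) · [[d, -b], [-b, a]] = [[0.7216, -1.1765],
 [-1.1765, 2.3529]].

Step 4 — quadratic form (x̄ - mu_0)^T · S^{-1} · (x̄ - mu_0):
  S^{-1} · (x̄ - mu_0) = (-3.0118, 6.8235),
  (x̄ - mu_0)^T · [...] = (3)·(-3.0118) + (4.4)·(6.8235) = 20.9882.

Step 5 — scale by n: T² = 5 · 20.9882 = 104.9412.

T² ≈ 104.9412


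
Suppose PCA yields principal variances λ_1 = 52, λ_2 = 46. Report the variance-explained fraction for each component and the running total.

Step 1 — total variance = trace(Sigma) = Σ λ_i = 52 + 46 = 98.

Step 2 — fraction explained by component i = λ_i / Σ λ:
  PC1: 52/98 = 0.5306
  PC2: 46/98 = 0.4694

Step 3 — cumulative fraction after k components = (λ_1 + ... + λ_k) / Σ λ:
  k = 1: 52/98 = 0.5306
  k = 2: (52 + 46)/98 = 98/98 = 1

Summary (fraction, with percent):

explained: PC1 0.5306 (53.06%), PC2 0.4694 (46.94%);  cumulative: 0.5306, 1


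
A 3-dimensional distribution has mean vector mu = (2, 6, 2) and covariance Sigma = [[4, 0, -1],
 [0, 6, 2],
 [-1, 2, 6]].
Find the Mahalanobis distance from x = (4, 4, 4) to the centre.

Step 1 — centre the observation: (x - mu) = (2, -2, 2).

Step 2 — invert Sigma (cofactor / det for 3×3, or solve directly):
  Sigma^{-1} = [[0.2623, -0.0164, 0.0492],
 [-0.0164, 0.1885, -0.0656],
 [0.0492, -0.0656, 0.1967]].

Step 3 — form the quadratic (x - mu)^T · Sigma^{-1} · (x - mu):
  Sigma^{-1} · (x - mu) = (0.6557, -0.541, 0.623).
  (x - mu)^T · [Sigma^{-1} · (x - mu)] = (2)·(0.6557) + (-2)·(-0.541) + (2)·(0.623) = 3.6393.

Step 4 — take square root: d = √(3.6393) ≈ 1.9077.

d(x, mu) = √(3.6393) ≈ 1.9077


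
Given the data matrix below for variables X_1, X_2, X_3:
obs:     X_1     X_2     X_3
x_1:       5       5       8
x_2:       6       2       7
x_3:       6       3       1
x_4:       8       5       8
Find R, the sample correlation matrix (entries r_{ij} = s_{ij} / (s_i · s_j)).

Step 1 — column means:
  mean(X_1) = (5 + 6 + 6 + 8) / 4 = 25/4 = 6.25
  mean(X_2) = (5 + 2 + 3 + 5) / 4 = 15/4 = 3.75
  mean(X_3) = (8 + 7 + 1 + 8) / 4 = 24/4 = 6

Step 2 — sample variances and covariances s[i,j] = (1/(n-1)) · Σ_k (x_{k,i} - mean_i) · (x_{k,j} - mean_j), with n-1 = 3:
  s[X_1,X_1] = ((-1.25)·(-1.25) + (-0.25)·(-0.25) + (-0.25)·(-0.25) + (1.75)·(1.75)) / 3 = 4.75/3 = 1.5833
  s[X_1,X_2] = ((-1.25)·(1.25) + (-0.25)·(-1.75) + (-0.25)·(-0.75) + (1.75)·(1.25)) / 3 = 1.25/3 = 0.4167
  s[X_1,X_3] = ((-1.25)·(2) + (-0.25)·(1) + (-0.25)·(-5) + (1.75)·(2)) / 3 = 2/3 = 0.6667
  s[X_2,X_2] = ((1.25)·(1.25) + (-1.75)·(-1.75) + (-0.75)·(-0.75) + (1.25)·(1.25)) / 3 = 6.75/3 = 2.25
  s[X_2,X_3] = ((1.25)·(2) + (-1.75)·(1) + (-0.75)·(-5) + (1.25)·(2)) / 3 = 7/3 = 2.3333
  s[X_3,X_3] = ((2)·(2) + (1)·(1) + (-5)·(-5) + (2)·(2)) / 3 = 34/3 = 11.3333
  Sample standard deviations s_i = √(s[i,i]):
  s(X_1) = √(1.5833) = 1.2583
  s(X_2) = √(2.25) = 1.5
  s(X_3) = √(11.3333) = 3.3665

Step 3 — r_{ij} = s_{ij} / (s_i · s_j):
  r[X_1,X_1] = 1 (diagonal).
  r[X_1,X_2] = 0.4167 / (1.2583 · 1.5) = 0.4167 / 1.8875 = 0.2208
  r[X_1,X_3] = 0.6667 / (1.2583 · 3.3665) = 0.6667 / 4.2361 = 0.1574
  r[X_2,X_2] = 1 (diagonal).
  r[X_2,X_3] = 2.3333 / (1.5 · 3.3665) = 2.3333 / 5.0498 = 0.4621
  r[X_3,X_3] = 1 (diagonal).

R is symmetric with unit diagonal. Assembling:

R = [[1, 0.2208, 0.1574],
 [0.2208, 1, 0.4621],
 [0.1574, 0.4621, 1]]


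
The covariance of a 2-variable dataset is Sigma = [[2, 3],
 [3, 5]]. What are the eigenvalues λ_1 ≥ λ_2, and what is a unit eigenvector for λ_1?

Step 1 — characteristic polynomial of 2×2 Sigma:
  det(Sigma - λI) = λ² - trace · λ + det = 0.
  trace = 2 + 5 = 7, det = 2·5 - (3)² = 1.
Step 2 — discriminant:
  Δ = trace² - 4·det = 49 - 4 = 45.
Step 3 — eigenvalues:
  λ = (trace ± √Δ)/2 = (7 ± 6.7082)/2,
  λ_1 = 6.8541,  λ_2 = 0.1459.

Step 4 — unit eigenvector for λ_1: solve (Sigma - λ_1 I)v = 0. First row:
  (2 - 6.8541)·v_x + (3)·v_y = 0, i.e. (-4.8541)·v_x + (3)·v_y = 0,
  so v ∝ (b, λ_1 - a) = (3, 4.8541) = u.
  ||u|| = √((3)² + (4.8541)²) = √(32.5623) ≈ 5.7063,
  v_1 = u/||u|| ≈ (0.5257, 0.8507) (||v_1|| = 1).

λ_1 = 6.8541,  λ_2 = 0.1459;  v_1 ≈ (0.5257, 0.8507)


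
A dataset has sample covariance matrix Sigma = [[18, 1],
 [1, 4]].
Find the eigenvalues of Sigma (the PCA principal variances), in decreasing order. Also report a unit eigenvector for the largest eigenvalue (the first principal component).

Step 1 — characteristic polynomial of 2×2 Sigma:
  det(Sigma - λI) = λ² - trace · λ + det = 0.
  trace = 18 + 4 = 22, det = 18·4 - (1)² = 71.
Step 2 — discriminant:
  Δ = trace² - 4·det = 484 - 284 = 200.
Step 3 — eigenvalues:
  λ = (trace ± √Δ)/2 = (22 ± 14.1421)/2,
  λ_1 = 18.0711,  λ_2 = 3.9289.

Step 4 — unit eigenvector for λ_1: solve (Sigma - λ_1 I)v = 0. First row:
  (18 - 18.0711)·v_x + (1)·v_y = 0, i.e. (-0.0711)·v_x + (1)·v_y = 0,
  so v ∝ (b, λ_1 - a) = (1, 0.0711) = u.
  ||u|| = √((1)² + (0.0711)²) = √(1.0051) ≈ 1.0025,
  v_1 = u/||u|| ≈ (0.9975, 0.0709) (||v_1|| = 1).

λ_1 = 18.0711,  λ_2 = 3.9289;  v_1 ≈ (0.9975, 0.0709)


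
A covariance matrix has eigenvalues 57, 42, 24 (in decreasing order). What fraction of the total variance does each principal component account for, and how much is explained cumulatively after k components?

Step 1 — total variance = trace(Sigma) = Σ λ_i = 57 + 42 + 24 = 123.

Step 2 — fraction explained by component i = λ_i / Σ λ:
  PC1: 57/123 = 0.4634
  PC2: 42/123 = 0.3415
  PC3: 24/123 = 0.1951

Step 3 — cumulative fraction after k components = (λ_1 + ... + λ_k) / Σ λ:
  k = 1: 57/123 = 0.4634
  k = 2: (57 + 42)/123 = 99/123 = 0.8049
  k = 3: (57 + 42 + 24)/123 = 123/123 = 1

Summary (fraction, with percent):

explained: PC1 0.4634 (46.34%), PC2 0.3415 (34.15%), PC3 0.1951 (19.51%);  cumulative: 0.4634, 0.8049, 1


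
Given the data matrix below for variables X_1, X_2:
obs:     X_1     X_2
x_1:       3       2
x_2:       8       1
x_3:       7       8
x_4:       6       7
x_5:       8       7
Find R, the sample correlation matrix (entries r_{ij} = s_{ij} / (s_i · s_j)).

Step 1 — column means:
  mean(X_1) = (3 + 8 + 7 + 6 + 8) / 5 = 32/5 = 6.4
  mean(X_2) = (2 + 1 + 8 + 7 + 7) / 5 = 25/5 = 5

Step 2 — sample variances and covariances s[i,j] = (1/(n-1)) · Σ_k (x_{k,i} - mean_i) · (x_{k,j} - mean_j), with n-1 = 4:
  s[X_1,X_1] = ((-3.4)·(-3.4) + (1.6)·(1.6) + (0.6)·(0.6) + (-0.4)·(-0.4) + (1.6)·(1.6)) / 4 = 17.2/4 = 4.3
  s[X_1,X_2] = ((-3.4)·(-3) + (1.6)·(-4) + (0.6)·(3) + (-0.4)·(2) + (1.6)·(2)) / 4 = 8/4 = 2
  s[X_2,X_2] = ((-3)·(-3) + (-4)·(-4) + (3)·(3) + (2)·(2) + (2)·(2)) / 4 = 42/4 = 10.5
  Sample standard deviations s_i = √(s[i,i]):
  s(X_1) = √(4.3) = 2.0736
  s(X_2) = √(10.5) = 3.2404

Step 3 — r_{ij} = s_{ij} / (s_i · s_j):
  r[X_1,X_1] = 1 (diagonal).
  r[X_1,X_2] = 2 / (2.0736 · 3.2404) = 2 / 6.7194 = 0.2976
  r[X_2,X_2] = 1 (diagonal).

R is symmetric with unit diagonal. Assembling:

R = [[1, 0.2976],
 [0.2976, 1]]


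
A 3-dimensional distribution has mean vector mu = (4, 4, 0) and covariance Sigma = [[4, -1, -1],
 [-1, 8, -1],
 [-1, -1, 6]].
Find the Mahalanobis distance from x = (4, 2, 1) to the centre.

Step 1 — centre the observation: (x - mu) = (0, -2, 1).

Step 2 — invert Sigma (cofactor / det for 3×3, or solve directly):
  Sigma^{-1} = [[0.2733, 0.0407, 0.0523],
 [0.0407, 0.1337, 0.0291],
 [0.0523, 0.0291, 0.1802]].

Step 3 — form the quadratic (x - mu)^T · Sigma^{-1} · (x - mu):
  Sigma^{-1} · (x - mu) = (-0.0291, -0.2384, 0.1221).
  (x - mu)^T · [Sigma^{-1} · (x - mu)] = (0)·(-0.0291) + (-2)·(-0.2384) + (1)·(0.1221) = 0.5988.

Step 4 — take square root: d = √(0.5988) ≈ 0.7738.

d(x, mu) = √(0.5988) ≈ 0.7738


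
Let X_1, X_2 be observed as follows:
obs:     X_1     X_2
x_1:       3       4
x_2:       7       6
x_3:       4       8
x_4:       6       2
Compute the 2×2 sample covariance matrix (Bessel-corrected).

Step 1 — column means:
  mean(X_1) = (3 + 7 + 4 + 6) / 4 = 20/4 = 5
  mean(X_2) = (4 + 6 + 8 + 2) / 4 = 20/4 = 5

Step 2 — sample covariance S[i,j] = (1/(n-1)) · Σ_k (x_{k,i} - mean_i) · (x_{k,j} - mean_j), with n-1 = 3.
  S[X_1,X_1] = ((-2)·(-2) + (2)·(2) + (-1)·(-1) + (1)·(1)) / 3 = 10/3 = 3.3333
  S[X_1,X_2] = ((-2)·(-1) + (2)·(1) + (-1)·(3) + (1)·(-3)) / 3 = -2/3 = -0.6667
  S[X_2,X_2] = ((-1)·(-1) + (1)·(1) + (3)·(3) + (-3)·(-3)) / 3 = 20/3 = 6.6667

S is symmetric (S[j,i] = S[i,j]). Assembling:

S = [[3.3333, -0.6667],
 [-0.6667, 6.6667]]


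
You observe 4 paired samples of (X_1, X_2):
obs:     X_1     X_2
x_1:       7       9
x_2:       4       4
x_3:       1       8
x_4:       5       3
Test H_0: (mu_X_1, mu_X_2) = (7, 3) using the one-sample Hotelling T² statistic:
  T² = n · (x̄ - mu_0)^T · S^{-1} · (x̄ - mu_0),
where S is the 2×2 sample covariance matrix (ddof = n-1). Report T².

Step 1 — sample mean vector:
  mean(X_1) = (7 + 4 + 1 + 5) / 4 = 17/4 = 4.25
  mean(X_2) = (9 + 4 + 8 + 3) / 4 = 24/4 = 6
  x̄ = (4.25, 6),  deviation x̄ - mu_0 = (4.25, 6) - (7, 3) = (-2.75, 3).

Step 2 — sample covariance matrix, S[i,j] = (1/(n-1)) · Σ_k (x_{k,i} - mean_i) · (x_{k,j} - mean_j), divisor n-1 = 3:
  S[X_1,X_1] = ((2.75)·(2.75) + (-0.25)·(-0.25) + (-3.25)·(-3.25) + (0.75)·(0.75)) / 3 = 18.75/3 = 6.25
  S[X_1,X_2] = ((2.75)·(3) + (-0.25)·(-2) + (-3.25)·(2) + (0.75)·(-3)) / 3 = 0/3 = 0
  S[X_2,X_2] = ((3)·(3) + (-2)·(-2) + (2)·(2) + (-3)·(-3)) / 3 = 26/3 = 8.6667
  S = [[6.25, 0],
 [0, 8.6667]].

Step 3 — invert S. det(S) = 6.25·8.6667 - (0)² = 54.1667.
  S^{-1} = (1/det) · [[d, -b], [-b, a]] = [[0.16, 0],
 [0, 0.1154]].

Step 4 — quadratic form (x̄ - mu_0)^T · S^{-1} · (x̄ - mu_0):
  S^{-1} · (x̄ - mu_0) = (-0.44, 0.3462),
  (x̄ - mu_0)^T · [...] = (-2.75)·(-0.44) + (3)·(0.3462) = 2.2485.

Step 5 — scale by n: T² = 4 · 2.2485 = 8.9938.

T² ≈ 8.9938
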